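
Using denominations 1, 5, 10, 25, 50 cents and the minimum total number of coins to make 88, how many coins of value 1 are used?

3

88 = 1×50 + 1×25 + 1×10 + 3×1
Count of 1: 3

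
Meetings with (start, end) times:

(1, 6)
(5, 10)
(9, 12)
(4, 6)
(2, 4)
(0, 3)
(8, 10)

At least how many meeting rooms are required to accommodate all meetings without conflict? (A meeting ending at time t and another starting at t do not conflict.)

Events (time:±→running): 0:+→1 1:+→2 2:+→3 … peak 3.

3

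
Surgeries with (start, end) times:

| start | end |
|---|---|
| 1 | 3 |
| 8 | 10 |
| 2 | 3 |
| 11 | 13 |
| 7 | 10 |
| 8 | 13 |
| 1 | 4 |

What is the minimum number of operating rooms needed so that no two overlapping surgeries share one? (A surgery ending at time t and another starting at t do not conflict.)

3

Count concurrent intervals with a sweep; the peak is the room count.
Events (time:±→running): 1:+→1 1:+→2 2:+→3 … peak 3.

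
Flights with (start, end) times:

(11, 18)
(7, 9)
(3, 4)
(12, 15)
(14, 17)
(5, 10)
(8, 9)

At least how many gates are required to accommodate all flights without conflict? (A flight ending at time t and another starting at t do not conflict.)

Count concurrent intervals with a sweep; the peak is the room count.
starts: [3, 5, 7, 8, 11, 12, 14]
ends:   [4, 9, 9, 10, 15, 17, 18]
s3→1 e4→0 s5→1 s7→2 s8→3  — peak 3.

3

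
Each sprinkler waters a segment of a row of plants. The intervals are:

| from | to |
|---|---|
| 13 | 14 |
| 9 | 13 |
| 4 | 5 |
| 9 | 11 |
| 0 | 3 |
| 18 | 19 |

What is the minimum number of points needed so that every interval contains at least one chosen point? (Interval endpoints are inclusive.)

Process intervals by earliest right end; each time one isn't hit yet, stab at its right endpoint.
Sorted: [0,3] [4,5] [9,11] [9,13] [13,14] [18,19]
{[0,3]} hit by 3; {[4,5]} hit by 5; {[9,11],[9,13]} hit by 11; {[13,14]} hit by 14; {[18,19]} hit by 19.
Points: 3, 5, 11, 14, 19 (5 total).

5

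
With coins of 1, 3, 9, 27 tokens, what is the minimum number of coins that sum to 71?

Use the largest denomination that fits, subtract, and repeat.
71 − 2×27→17 − 1×9→8 − 2×3→2 − 2×1→0
Total coins = 2 + 1 + 2 + 2 = 7

7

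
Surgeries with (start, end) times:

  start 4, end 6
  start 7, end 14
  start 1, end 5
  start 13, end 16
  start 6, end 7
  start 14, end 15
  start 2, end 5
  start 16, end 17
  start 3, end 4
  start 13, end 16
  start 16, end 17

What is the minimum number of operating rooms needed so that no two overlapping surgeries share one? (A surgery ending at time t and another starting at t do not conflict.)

3

The answer is the maximum number of intervals overlapping at any instant.
Events (time:±→running): 1:+→1 2:+→2 3:+→3 … peak 3.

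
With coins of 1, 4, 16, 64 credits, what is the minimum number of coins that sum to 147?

6

Use the largest denomination that fits, subtract, and repeat.
147 − 2×64→19 − 1×16→3 − 3×1→0
Total coins = 2 + 1 + 3 = 6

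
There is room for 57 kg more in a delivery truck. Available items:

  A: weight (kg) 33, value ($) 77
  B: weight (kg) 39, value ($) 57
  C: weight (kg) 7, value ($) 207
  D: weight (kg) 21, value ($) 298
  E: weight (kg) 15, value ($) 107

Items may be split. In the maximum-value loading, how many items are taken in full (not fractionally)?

Greedy by value/weight ratio, highest first.
Ratios (sorted): C 29.57, D 14.19, E 7.13, A 2.33, B 1.46
take C (7 @ 207); take D (21 @ 298); take E (15 @ 107); take 14/33 of A → 32.67. Capacity used 57/57.
3 item(s) taken whole; one partial (take 14/33 of A).

3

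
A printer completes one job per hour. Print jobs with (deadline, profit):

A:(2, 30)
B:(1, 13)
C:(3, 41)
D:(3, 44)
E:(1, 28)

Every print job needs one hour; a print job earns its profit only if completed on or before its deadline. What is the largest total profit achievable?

By profit: D(d3,44), C(d3,41), A(d2,30), E(d1,28), B(d1,13)
D→slot 3; C→slot 2; A→slot 1; E skipped; B skipped.
Profit = 30 + 41 + 44 = 115

115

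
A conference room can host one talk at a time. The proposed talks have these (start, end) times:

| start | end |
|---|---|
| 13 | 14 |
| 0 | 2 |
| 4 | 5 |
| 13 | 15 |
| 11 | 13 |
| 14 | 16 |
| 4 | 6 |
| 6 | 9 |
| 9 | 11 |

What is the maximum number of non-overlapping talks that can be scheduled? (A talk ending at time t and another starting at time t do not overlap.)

Greedy by earliest finish: after sorting by end time, pick each interval compatible with the last pick.
Sorted by end: (0,2)  (4,5)  (4,6)  (6,9)  (9,11)  (11,13)  (13,14)  (13,15)  (14,16)
take (0,2); take (4,5); take (6,9); take (9,11); take (11,13); take (13,14); take (14,16).
Selected 7 talks.

7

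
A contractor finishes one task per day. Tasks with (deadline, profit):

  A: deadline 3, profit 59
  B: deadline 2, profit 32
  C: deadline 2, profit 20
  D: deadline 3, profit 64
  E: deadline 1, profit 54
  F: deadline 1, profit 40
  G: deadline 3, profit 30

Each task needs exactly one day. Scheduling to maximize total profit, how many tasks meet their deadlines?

Take jobs in profit order; each goes to the latest open slot no later than its deadline.
By profit: D(d3,64), A(d3,59), E(d1,54), F(d1,40), B(d2,32), G(d3,30), C(d2,20)
D→slot 3; A→slot 2; E→slot 1; F skipped; B skipped; G skipped; C skipped.
3 of 7 scheduled.

3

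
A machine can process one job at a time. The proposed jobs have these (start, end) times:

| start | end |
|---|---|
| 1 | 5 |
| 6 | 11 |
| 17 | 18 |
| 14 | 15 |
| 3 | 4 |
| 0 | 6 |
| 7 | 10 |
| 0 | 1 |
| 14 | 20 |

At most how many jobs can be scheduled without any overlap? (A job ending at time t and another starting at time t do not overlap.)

5

Order by finish time; keep every interval that doesn't clash with the previous kept one.
Sorted by end: (0,1)  (3,4)  (1,5)  (0,6)  (7,10)  (6,11)  (14,15)  (17,18)  (14,20)
take (0,1); take (3,4); take (7,10); skip (6,11); take (14,15); take (17,18).
Selected 5 jobs.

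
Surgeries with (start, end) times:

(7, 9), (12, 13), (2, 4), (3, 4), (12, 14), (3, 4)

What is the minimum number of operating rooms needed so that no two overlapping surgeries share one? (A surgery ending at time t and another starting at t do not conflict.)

3

Events (time:±→running): 2:+→1 3:+→2 3:+→3 … peak 3.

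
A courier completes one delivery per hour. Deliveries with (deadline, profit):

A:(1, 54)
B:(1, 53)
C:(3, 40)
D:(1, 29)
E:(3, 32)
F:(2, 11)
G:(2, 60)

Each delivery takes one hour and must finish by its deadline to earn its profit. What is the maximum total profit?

Take jobs in profit order; each goes to the latest open slot no later than its deadline.
Profit order: G=60 A=54 B=53 C=40 E=32 D=29 F=11
Assign: G→slot 2, A→slot 1, B skipped, C→slot 3, E skipped, D skipped, F skipped.
Slots: [1:A] [2:G] [3:C]
Profit = 54 + 60 + 40 = 154

154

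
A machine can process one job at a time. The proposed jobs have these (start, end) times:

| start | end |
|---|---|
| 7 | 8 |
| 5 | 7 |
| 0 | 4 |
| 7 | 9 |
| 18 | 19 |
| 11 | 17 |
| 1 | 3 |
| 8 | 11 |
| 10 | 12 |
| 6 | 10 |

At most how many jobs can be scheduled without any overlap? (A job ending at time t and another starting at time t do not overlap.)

6

Sorted by end: (1,3)  (0,4)  (5,7)  (7,8)  (7,9)  (6,10)  (8,11)  (10,12)  (11,17)  (18,19)
take (1,3); skip (0,4); take (5,7); take (7,8); skip (6,10); take (8,11); take (11,17); take (18,19).
Selected 6 jobs.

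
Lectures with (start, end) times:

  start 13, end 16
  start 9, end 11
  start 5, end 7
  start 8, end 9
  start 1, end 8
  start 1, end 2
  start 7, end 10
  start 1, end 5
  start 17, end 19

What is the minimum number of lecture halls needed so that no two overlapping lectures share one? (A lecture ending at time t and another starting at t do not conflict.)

3

starts: [1, 1, 1, 5, 7, 8, 9, 13, 17]
ends:   [2, 5, 7, 8, 9, 10, 11, 16, 19]
s1→1 s1→2 s1→3  — peak 3.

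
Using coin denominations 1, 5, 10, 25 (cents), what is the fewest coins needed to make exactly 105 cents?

5

Use the largest denomination that fits, subtract, and repeat.
105 − 4×25→5 − 1×5→0
Total coins = 4 + 1 = 5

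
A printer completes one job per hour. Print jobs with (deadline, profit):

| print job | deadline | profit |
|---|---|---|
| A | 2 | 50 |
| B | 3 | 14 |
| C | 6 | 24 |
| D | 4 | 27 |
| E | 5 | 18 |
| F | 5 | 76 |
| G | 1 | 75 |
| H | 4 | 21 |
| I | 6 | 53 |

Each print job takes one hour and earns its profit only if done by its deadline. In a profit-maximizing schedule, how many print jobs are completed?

Take jobs in profit order; each goes to the latest open slot no later than its deadline.
Profit order: F=76 G=75 I=53 A=50 D=27 C=24 H=21 E=18 B=14
Assign: F→slot 5, G→slot 1, I→slot 6, A→slot 2, D→slot 4, C→slot 3, H skipped, E skipped, B skipped.
Slots: [1:G] [2:A] [3:C] [4:D] [5:F] [6:I]
6 of 9 scheduled.

6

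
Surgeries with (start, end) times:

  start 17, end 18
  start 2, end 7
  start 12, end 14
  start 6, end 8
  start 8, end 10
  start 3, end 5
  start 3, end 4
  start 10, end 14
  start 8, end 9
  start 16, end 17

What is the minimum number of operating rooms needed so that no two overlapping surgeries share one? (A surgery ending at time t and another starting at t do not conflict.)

3

starts: [2, 3, 3, 6, 8, 8, 10, 12, 16, 17]
ends:   [4, 5, 7, 8, 9, 10, 14, 14, 17, 18]
s2→1 s3→2 s3→3  — peak 3.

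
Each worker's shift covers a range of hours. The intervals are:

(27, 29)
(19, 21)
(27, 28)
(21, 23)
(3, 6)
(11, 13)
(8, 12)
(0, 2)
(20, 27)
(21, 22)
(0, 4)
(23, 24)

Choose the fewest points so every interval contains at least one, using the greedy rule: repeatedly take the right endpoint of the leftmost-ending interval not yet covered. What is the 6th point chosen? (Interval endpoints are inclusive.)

28

Sort by right endpoint; whenever an interval is uncovered, place a point at its right end.
Sorted: [0,2] [0,4] [3,6] [8,12] [11,13] [19,21] [21,22] [21,23] [23,24] [20,27] [27,28] [27,29]
{[0,2],[0,4]} hit by 2; {[3,6]} hit by 6; {[8,12],[11,13]} hit by 12; {[19,21],[21,22],[21,23]} hit by 21; {[23,24],[20,27]} hit by 24; {[27,28],[27,29]} hit by 28.
Points: 2, 6, 12, 21, 24, 28 (6 total).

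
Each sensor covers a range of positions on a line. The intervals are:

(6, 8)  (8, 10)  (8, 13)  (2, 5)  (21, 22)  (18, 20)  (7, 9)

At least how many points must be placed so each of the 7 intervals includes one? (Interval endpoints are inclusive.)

Sort by right endpoint; whenever an interval is uncovered, place a point at its right end.
Sorted: [2,5] [6,8] [7,9] [8,10] [8,13] [18,20] [21,22]
{[2,5]} hit by 5; {[6,8],[7,9],[8,10],[8,13]} hit by 8; {[18,20]} hit by 20; {[21,22]} hit by 22.
Points: 5, 8, 20, 22 (4 total).

4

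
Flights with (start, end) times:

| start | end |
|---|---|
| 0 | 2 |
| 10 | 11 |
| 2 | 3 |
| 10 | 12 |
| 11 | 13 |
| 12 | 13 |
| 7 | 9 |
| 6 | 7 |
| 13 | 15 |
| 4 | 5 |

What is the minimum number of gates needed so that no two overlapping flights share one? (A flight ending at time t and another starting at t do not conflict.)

Count concurrent intervals with a sweep; the peak is the room count.
Events (time:±→running): 0:+→1 2:-→0 2:+→1 3:-→0 4:+→1 5:-→0 6:+→1 7:-→0 7:+→1 9:-→0 10:+→1 10:+→2 … peak 2.

2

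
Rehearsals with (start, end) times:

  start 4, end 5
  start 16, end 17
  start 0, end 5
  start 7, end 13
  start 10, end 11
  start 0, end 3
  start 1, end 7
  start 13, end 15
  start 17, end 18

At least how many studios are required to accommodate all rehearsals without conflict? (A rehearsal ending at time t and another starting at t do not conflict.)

The answer is the maximum number of intervals overlapping at any instant.
starts: [0, 0, 1, 4, 7, 10, 13, 16, 17]
ends:   [3, 5, 5, 7, 11, 13, 15, 17, 18]
s0→1 s0→2 s1→3  — peak 3.

3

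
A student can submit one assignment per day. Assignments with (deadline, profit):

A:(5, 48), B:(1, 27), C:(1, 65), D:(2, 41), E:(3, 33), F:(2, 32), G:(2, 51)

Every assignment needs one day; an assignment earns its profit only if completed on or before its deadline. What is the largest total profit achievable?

197

Sort by profit descending; place each in the latest free slot ≤ its deadline.
Profit order: C=65 G=51 A=48 D=41 E=33 F=32 B=27
Assign: C→slot 1, G→slot 2, A→slot 5, D skipped, E→slot 3, F skipped, B skipped.
Slots: [1:C] [2:G] [3:E] [5:A]
Profit = 65 + 51 + 33 + 48 = 197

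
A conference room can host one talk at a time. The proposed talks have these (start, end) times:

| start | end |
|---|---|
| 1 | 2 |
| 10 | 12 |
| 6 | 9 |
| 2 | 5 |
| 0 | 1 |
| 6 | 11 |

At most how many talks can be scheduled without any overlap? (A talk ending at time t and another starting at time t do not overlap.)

5

Greedy by earliest finish: after sorting by end time, pick each interval compatible with the last pick.
By end time: (0,1), (1,2), (2,5), (6,9), (6,11), (10,12).
Pick (0,1); next start ≥ 1 → (1,2); next start ≥ 2 → (2,5); next start ≥ 5 → (6,9); next start ≥ 9 → (10,12).
Selected 5 talks.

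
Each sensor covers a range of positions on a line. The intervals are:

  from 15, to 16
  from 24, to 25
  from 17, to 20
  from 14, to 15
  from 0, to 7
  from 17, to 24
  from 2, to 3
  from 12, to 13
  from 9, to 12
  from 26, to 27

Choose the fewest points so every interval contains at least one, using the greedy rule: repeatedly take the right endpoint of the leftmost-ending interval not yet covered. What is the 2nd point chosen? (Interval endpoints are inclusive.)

12

Process intervals by earliest right end; each time one isn't hit yet, stab at its right endpoint.
Sorted: [2,3] [0,7] [9,12] [12,13] [14,15] [15,16] [17,20] [17,24] [24,25] [26,27]
{[2,3],[0,7]} hit by 3; {[9,12],[12,13]} hit by 12; {[14,15],[15,16]} hit by 15; {[17,20],[17,24]} hit by 20; {[24,25]} hit by 25; {[26,27]} hit by 27.
Points: 3, 12, 15, 20, 25, 27 (6 total).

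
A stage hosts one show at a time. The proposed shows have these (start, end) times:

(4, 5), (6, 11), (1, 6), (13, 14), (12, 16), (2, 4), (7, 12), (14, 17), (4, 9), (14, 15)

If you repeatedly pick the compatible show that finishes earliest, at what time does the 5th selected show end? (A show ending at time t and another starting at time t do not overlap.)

15

Sort by end time and greedily take each interval whose start is ≥ the last chosen end.
Sorted by end: (2,4)  (4,5)  (1,6)  (4,9)  (6,11)  (7,12)  (13,14)  (14,15)  (12,16)  (14,17)
take (2,4); take (4,5); skip (1,6); take (6,11); skip (7,12); take (13,14); take (14,15); skip (12,16).
Selected: (2,4) (4,5) (6,11) (13,14) (14,15)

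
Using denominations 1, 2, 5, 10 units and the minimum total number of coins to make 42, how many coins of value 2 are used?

Greedy: take as many of the largest coin as possible, then repeat with the remainder.
42 − 4×10→2 − 1×2→0
Count of 2: 1

1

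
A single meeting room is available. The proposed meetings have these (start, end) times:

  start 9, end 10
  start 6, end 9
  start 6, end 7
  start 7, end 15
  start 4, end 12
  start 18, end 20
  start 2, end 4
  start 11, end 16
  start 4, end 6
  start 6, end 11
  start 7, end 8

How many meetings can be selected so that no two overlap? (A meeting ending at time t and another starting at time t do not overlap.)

By end time: (2,4), (4,6), (6,7), (7,8), (6,9), (9,10), (6,11), (4,12), (7,15), (11,16), (18,20).
Pick (2,4); next start ≥ 4 → (4,6); next start ≥ 6 → (6,7); next start ≥ 7 → (7,8); next start ≥ 8 → (9,10); next start ≥ 10 → (11,16); next start ≥ 16 → (18,20).
Selected 7 meetings.

7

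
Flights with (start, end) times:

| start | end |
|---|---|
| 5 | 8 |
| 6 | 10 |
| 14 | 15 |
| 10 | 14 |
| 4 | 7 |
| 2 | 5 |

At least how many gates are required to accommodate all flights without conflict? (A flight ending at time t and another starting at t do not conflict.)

The answer is the maximum number of intervals overlapping at any instant.
starts: [2, 4, 5, 6, 10, 14]
ends:   [5, 7, 8, 10, 14, 15]
s2→1 s4→2 e5→1 s5→2 s6→3  — peak 3.

3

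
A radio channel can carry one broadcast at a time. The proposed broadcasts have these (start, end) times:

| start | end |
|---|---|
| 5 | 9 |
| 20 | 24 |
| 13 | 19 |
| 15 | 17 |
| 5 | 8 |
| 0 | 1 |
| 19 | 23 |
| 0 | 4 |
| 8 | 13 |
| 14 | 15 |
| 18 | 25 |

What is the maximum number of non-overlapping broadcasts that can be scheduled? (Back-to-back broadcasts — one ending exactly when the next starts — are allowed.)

Sort by end time and greedily take each interval whose start is ≥ the last chosen end.
Sorted by end: (0,1)  (0,4)  (5,8)  (5,9)  (8,13)  (14,15)  (15,17)  (13,19)  (19,23)  (20,24)  (18,25)
take (0,1); take (5,8); take (8,13); take (14,15); take (15,17); take (19,23); skip (20,24).
Selected 6 broadcasts.

6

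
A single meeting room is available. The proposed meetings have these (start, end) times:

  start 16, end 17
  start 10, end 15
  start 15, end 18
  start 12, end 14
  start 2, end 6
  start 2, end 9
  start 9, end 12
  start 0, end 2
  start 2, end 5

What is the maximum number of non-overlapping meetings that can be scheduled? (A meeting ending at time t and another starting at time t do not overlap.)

Sort by end time and greedily take each interval whose start is ≥ the last chosen end.
By end time: (0,2), (2,5), (2,6), (2,9), (9,12), (12,14), (10,15), (16,17), (15,18).
Pick (0,2); next start ≥ 2 → (2,5); next start ≥ 5 → (9,12); next start ≥ 12 → (12,14); next start ≥ 14 → (16,17).
Selected 5 meetings.

5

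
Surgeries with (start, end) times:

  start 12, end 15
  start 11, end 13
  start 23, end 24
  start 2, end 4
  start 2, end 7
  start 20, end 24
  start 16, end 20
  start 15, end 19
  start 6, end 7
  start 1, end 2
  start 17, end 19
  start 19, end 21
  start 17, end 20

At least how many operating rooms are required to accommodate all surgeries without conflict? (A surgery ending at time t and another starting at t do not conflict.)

4

starts: [1, 2, 2, 6, 11, 12, 15, 16, 17, 17, 19, 20, 23]
ends:   [2, 4, 7, 7, 13, 15, 19, 19, 20, 20, 21, 24, 24]
s1→1 e2→0 s2→1 s2→2 e4→1 s6→2 e7→1 e7→0 s11→1 s12→2 e13→1 e15→0 s15→1 s16→2 s17→3 s17→4  — peak 4.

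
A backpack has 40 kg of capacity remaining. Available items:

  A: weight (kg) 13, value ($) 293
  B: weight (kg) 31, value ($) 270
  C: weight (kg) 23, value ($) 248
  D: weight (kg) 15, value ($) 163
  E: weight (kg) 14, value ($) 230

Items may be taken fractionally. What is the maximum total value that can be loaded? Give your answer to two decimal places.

664.27

Sort by value per unit weight and fill in that order.
Ratios (sorted): A 22.54, E 16.43, D 10.87, C 10.78, B 8.71
take A (13 @ 293); take E (14 @ 230); take 13/15 of D → 141.27. Capacity used 40/40.
Total value = 664.27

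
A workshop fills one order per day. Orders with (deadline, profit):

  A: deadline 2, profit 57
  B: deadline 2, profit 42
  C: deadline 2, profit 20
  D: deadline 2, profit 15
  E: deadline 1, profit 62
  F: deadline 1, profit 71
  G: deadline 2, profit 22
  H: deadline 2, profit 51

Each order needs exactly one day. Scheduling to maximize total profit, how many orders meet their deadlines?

Take jobs in profit order; each goes to the latest open slot no later than its deadline.
Profit order: F=71 E=62 A=57 H=51 B=42 G=22 C=20 D=15
Assign: F→slot 1, E skipped, A→slot 2, H skipped, B skipped, G skipped, C skipped, D skipped.
Slots: [1:F] [2:A]
2 of 8 scheduled.

2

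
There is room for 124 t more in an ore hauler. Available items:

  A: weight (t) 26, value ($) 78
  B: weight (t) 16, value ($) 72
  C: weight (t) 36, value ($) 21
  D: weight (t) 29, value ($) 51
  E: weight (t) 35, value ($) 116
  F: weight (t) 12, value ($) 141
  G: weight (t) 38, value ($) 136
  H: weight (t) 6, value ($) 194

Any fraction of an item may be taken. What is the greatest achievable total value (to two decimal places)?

710.00

Ratios (sorted): H 32.33, F 11.75, B 4.50, G 3.58, E 3.31, A 3.00, D 1.76, C 0.58
take H (6 @ 194); take F (12 @ 141); take B (16 @ 72); take G (38 @ 136); take E (35 @ 116); take 17/26 of A → 51.00. Capacity used 124/124.
Total value = 710.00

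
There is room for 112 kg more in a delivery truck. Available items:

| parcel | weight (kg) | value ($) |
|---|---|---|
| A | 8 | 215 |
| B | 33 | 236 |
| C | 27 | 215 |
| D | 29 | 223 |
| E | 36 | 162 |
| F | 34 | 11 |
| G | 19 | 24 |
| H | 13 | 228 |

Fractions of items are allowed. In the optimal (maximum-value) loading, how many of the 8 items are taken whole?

5

Sort by value per unit weight and fill in that order.
Order: A (215/8=26.88) > H (228/13=17.54) > C (215/27=7.96) > D (223/29=7.69) > B (236/33=7.15) > E (162/36=4.50) > G (24/19=1.26) > F (11/34=0.32)
Fill: take A (8 @ 215) → take H (13 @ 228) → take C (27 @ 215) → take D (29 @ 223) → take B (33 @ 236) → take 2/36 of E → 9.00; 112/112 used.
5 item(s) taken whole; one partial (take 2/36 of E).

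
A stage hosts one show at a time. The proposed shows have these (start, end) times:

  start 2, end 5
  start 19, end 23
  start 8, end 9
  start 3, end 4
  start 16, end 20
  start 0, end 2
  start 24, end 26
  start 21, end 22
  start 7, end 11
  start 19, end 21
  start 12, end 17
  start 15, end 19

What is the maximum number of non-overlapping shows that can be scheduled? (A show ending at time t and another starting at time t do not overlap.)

7

Sort by end time and greedily take each interval whose start is ≥ the last chosen end.
By end time: (0,2), (3,4), (2,5), (8,9), (7,11), (12,17), (15,19), (16,20), (19,21), (21,22), (19,23), (24,26).
Pick (0,2); next start ≥ 2 → (3,4); next start ≥ 4 → (8,9); next start ≥ 9 → (12,17); next start ≥ 17 → (19,21); next start ≥ 21 → (21,22); next start ≥ 22 → (24,26).
Selected 7 shows.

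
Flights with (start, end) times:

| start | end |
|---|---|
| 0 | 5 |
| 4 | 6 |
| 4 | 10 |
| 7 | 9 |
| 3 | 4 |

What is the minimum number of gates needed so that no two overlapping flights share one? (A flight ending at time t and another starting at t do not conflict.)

starts: [0, 3, 4, 4, 7]
ends:   [4, 5, 6, 9, 10]
s0→1 s3→2 e4→1 s4→2 s4→3  — peak 3.

3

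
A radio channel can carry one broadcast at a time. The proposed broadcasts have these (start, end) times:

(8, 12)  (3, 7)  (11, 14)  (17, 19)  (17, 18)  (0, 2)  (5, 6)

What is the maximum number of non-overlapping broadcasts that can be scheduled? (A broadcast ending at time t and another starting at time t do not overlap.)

4

Order by finish time; keep every interval that doesn't clash with the previous kept one.
Sorted by end: (0,2)  (5,6)  (3,7)  (8,12)  (11,14)  (17,18)  (17,19)
take (0,2); take (5,6); take (8,12); take (17,18); skip (17,19).
Selected 4 broadcasts.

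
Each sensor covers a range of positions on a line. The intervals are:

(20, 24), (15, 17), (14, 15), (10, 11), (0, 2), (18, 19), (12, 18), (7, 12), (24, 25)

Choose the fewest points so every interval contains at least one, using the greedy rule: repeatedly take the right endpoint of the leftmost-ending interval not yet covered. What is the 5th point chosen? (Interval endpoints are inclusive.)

Process intervals by earliest right end; each time one isn't hit yet, stab at its right endpoint.
Sorted: [0,2] [10,11] [7,12] [14,15] [15,17] [12,18] [18,19] [20,24] [24,25]
{[0,2]} hit by 2; {[10,11],[7,12]} hit by 11; {[14,15],[15,17],[12,18]} hit by 15; {[18,19]} hit by 19; {[20,24],[24,25]} hit by 24.
Points: 2, 11, 15, 19, 24 (5 total).

24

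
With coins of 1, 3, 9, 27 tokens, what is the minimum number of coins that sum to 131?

131 = 4×27 + 2×9 + 1×3 + 2×1
Total coins = 4 + 2 + 1 + 2 = 9

9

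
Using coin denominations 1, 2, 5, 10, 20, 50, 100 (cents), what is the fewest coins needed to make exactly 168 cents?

Greedy: take as many of the largest coin as possible, then repeat with the remainder.
168 = 1×100 + 1×50 + 1×10 + 1×5 + 1×2 + 1×1
Total coins = 1 + 1 + 1 + 1 + 1 + 1 = 6

6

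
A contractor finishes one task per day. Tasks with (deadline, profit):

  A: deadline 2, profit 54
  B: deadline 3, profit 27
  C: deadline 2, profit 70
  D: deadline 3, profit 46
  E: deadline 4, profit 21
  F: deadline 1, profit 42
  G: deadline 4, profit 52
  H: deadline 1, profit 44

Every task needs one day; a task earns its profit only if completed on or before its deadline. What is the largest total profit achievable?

222

Take jobs in profit order; each goes to the latest open slot no later than its deadline.
Profit order: C=70 A=54 G=52 D=46 H=44 F=42 B=27 E=21
Assign: C→slot 2, A→slot 1, G→slot 4, D→slot 3, H skipped, F skipped, B skipped, E skipped.
Slots: [1:A] [2:C] [3:D] [4:G]
Profit = 54 + 70 + 46 + 52 = 222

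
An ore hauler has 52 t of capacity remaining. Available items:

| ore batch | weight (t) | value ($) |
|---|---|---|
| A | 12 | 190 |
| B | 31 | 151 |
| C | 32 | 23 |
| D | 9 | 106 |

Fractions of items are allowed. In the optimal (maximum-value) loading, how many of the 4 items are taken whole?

Sort by value per unit weight and fill in that order.
Order: A (190/12=15.83) > D (106/9=11.78) > B (151/31=4.87) > C (23/32=0.72)
Fill: take A (12 @ 190) → take D (9 @ 106) → take B (31 @ 151); 52/52 used.
3 item(s) taken whole.

3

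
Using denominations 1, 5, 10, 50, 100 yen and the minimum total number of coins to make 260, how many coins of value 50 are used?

1

260 = 2×100 + 1×50 + 1×10
Count of 50: 1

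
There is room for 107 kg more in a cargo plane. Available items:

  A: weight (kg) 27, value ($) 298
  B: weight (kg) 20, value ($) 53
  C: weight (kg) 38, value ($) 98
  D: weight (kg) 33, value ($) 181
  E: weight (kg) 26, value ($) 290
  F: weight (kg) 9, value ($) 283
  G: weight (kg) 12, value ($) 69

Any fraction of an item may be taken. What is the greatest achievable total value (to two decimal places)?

1121.00

Sort by value per unit weight and fill in that order.
Order: F (283/9=31.44) > E (290/26=11.15) > A (298/27=11.04) > G (69/12=5.75) > D (181/33=5.48) > B (53/20=2.65) > C (98/38=2.58)
Fill: take F (9 @ 283) → take E (26 @ 290) → take A (27 @ 298) → take G (12 @ 69) → take D (33 @ 181); 107/107 used.
Total value = 1121.00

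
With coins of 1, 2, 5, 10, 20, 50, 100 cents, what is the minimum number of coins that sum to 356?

6

356 − 3×100→56 − 1×50→6 − 1×5→1 − 1×1→0
Total coins = 3 + 1 + 1 + 1 = 6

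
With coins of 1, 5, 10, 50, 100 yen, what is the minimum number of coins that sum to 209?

7

Greedy: take as many of the largest coin as possible, then repeat with the remainder.
209 = 2×100 + 1×5 + 4×1
Total coins = 2 + 1 + 4 = 7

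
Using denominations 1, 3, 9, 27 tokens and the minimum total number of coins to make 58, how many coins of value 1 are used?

58 = 2×27 + 1×3 + 1×1
Count of 1: 1

1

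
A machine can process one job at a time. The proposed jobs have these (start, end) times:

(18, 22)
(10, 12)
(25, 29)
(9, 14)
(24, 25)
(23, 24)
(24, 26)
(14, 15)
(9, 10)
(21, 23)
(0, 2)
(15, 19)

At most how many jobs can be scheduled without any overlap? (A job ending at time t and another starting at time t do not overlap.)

Sorted by end: (0,2)  (9,10)  (10,12)  (9,14)  (14,15)  (15,19)  (18,22)  (21,23)  (23,24)  (24,25)  (24,26)  (25,29)
take (0,2); take (9,10); take (10,12); take (14,15); take (15,19); take (21,23); take (23,24); take (24,25); skip (24,26); take (25,29).
Selected 9 jobs.

9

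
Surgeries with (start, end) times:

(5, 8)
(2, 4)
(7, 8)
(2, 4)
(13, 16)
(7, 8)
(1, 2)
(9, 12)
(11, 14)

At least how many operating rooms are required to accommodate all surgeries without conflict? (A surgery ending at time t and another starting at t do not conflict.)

Count concurrent intervals with a sweep; the peak is the room count.
Events (time:±→running): 1:+→1 2:-→0 2:+→1 2:+→2 4:-→1 4:-→0 5:+→1 7:+→2 7:+→3 … peak 3.

3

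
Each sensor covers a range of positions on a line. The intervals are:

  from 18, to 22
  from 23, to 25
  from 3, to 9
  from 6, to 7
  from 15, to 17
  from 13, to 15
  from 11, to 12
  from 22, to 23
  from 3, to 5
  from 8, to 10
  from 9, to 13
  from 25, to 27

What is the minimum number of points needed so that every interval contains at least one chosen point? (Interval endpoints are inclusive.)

7

Sorted: [3,5] [6,7] [3,9] [8,10] [11,12] [9,13] [13,15] [15,17] [18,22] [22,23] [23,25] [25,27]
{[3,5]} hit by 5; {[6,7],[3,9]} hit by 7; {[8,10]} hit by 10; {[11,12],[9,13]} hit by 12; {[13,15],[15,17]} hit by 15; {[18,22],[22,23]} hit by 22; {[23,25],[25,27]} hit by 25.
Points: 5, 7, 10, 12, 15, 22, 25 (7 total).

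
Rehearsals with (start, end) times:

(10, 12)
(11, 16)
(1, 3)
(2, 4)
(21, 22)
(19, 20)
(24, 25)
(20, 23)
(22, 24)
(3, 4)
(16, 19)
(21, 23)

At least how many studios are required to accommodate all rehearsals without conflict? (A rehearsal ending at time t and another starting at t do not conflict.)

The answer is the maximum number of intervals overlapping at any instant.
Events (time:±→running): 1:+→1 2:+→2 3:-→1 3:+→2 4:-→1 4:-→0 10:+→1 11:+→2 12:-→1 16:-→0 16:+→1 19:-→0 19:+→1 20:-→0 20:+→1 21:+→2 21:+→3 … peak 3.

3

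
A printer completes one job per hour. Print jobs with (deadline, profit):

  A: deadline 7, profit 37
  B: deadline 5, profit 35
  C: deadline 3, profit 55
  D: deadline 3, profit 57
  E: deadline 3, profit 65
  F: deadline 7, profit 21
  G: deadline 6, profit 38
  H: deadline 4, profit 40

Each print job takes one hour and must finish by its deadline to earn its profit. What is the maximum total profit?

Sort by profit descending; place each in the latest free slot ≤ its deadline.
Profit order: E=65 D=57 C=55 H=40 G=38 A=37 B=35 F=21
Assign: E→slot 3, D→slot 2, C→slot 1, H→slot 4, G→slot 6, A→slot 7, B→slot 5, F skipped.
Slots: [1:C] [2:D] [3:E] [4:H] [5:B] [6:G] [7:A]
Profit = 55 + 57 + 65 + 40 + 35 + 38 + 37 = 327

327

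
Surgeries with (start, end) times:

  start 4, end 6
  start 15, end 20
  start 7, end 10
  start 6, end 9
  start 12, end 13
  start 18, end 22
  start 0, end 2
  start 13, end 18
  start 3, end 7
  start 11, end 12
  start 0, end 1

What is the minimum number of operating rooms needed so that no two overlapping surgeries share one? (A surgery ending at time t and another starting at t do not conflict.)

starts: [0, 0, 3, 4, 6, 7, 11, 12, 13, 15, 18]
ends:   [1, 2, 6, 7, 9, 10, 12, 13, 18, 20, 22]
s0→1 s0→2  — peak 2.

2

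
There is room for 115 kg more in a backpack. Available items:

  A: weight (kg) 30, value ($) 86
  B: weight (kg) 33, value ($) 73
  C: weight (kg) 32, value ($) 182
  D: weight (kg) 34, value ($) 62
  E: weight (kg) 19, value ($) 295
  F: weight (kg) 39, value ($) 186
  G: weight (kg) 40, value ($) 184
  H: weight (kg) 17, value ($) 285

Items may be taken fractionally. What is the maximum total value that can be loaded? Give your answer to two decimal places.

984.80

Ratios (sorted): H 16.76, E 15.53, C 5.69, F 4.77, G 4.60, A 2.87, B 2.21, D 1.82
take H (17 @ 285); take E (19 @ 295); take C (32 @ 182); take F (39 @ 186); take 8/40 of G → 36.80. Capacity used 115/115.
Total value = 984.80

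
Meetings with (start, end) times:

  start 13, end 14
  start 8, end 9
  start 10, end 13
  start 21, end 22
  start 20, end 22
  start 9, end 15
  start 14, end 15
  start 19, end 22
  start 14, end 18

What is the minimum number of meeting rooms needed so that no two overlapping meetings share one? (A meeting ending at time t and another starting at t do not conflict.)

Events (time:±→running): 8:+→1 9:-→0 9:+→1 10:+→2 13:-→1 13:+→2 14:-→1 14:+→2 14:+→3 … peak 3.

3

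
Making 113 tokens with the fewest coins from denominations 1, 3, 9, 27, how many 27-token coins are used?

4

113 = 4×27 + 1×3 + 2×1
Count of 27: 4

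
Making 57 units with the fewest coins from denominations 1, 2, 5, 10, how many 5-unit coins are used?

Greedy: take as many of the largest coin as possible, then repeat with the remainder.
57 − 5×10→7 − 1×5→2 − 1×2→0
Count of 5: 1

1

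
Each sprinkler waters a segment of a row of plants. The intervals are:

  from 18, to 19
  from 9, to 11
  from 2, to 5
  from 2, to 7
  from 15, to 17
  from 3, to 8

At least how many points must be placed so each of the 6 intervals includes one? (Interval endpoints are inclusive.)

Sort by right endpoint; whenever an interval is uncovered, place a point at its right end.
Sorted: [2,5] [2,7] [3,8] [9,11] [15,17] [18,19]
{[2,5],[2,7],[3,8]} hit by 5; {[9,11]} hit by 11; {[15,17]} hit by 17; {[18,19]} hit by 19.
Points: 5, 11, 17, 19 (4 total).

4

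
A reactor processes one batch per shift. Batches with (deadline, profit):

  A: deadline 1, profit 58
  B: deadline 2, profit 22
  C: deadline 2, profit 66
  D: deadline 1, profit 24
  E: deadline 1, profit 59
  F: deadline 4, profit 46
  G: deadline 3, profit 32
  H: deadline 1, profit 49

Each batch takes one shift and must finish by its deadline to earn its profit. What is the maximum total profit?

Profit order: C=66 E=59 A=58 H=49 F=46 G=32 D=24 B=22
Assign: C→slot 2, E→slot 1, A skipped, H skipped, F→slot 4, G→slot 3, D skipped, B skipped.
Slots: [1:E] [2:C] [3:G] [4:F]
Profit = 59 + 66 + 32 + 46 = 203

203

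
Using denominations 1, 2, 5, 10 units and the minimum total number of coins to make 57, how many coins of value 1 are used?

Use the largest denomination that fits, subtract, and repeat.
57 = 5×10 + 1×5 + 1×2
Count of 1: 0

0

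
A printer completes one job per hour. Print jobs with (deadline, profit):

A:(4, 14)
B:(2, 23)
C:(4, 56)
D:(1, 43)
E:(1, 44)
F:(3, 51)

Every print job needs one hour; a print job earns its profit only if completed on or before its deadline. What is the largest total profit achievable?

Profit order: C=56 F=51 E=44 D=43 B=23 A=14
Assign: C→slot 4, F→slot 3, E→slot 1, D skipped, B→slot 2, A skipped.
Slots: [1:E] [2:B] [3:F] [4:C]
Profit = 44 + 23 + 51 + 56 = 174

174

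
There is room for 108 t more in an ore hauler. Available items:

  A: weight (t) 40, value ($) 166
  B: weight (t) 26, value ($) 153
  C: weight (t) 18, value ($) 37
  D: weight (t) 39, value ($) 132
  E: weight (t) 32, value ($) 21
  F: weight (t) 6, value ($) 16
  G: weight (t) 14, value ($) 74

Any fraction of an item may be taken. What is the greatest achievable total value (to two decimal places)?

Sort by value per unit weight and fill in that order.
Ratios (sorted): B 5.88, G 5.29, A 4.15, D 3.38, F 2.67, C 2.06, E 0.66
take B (26 @ 153); take G (14 @ 74); take A (40 @ 166); take 28/39 of D → 94.77. Capacity used 108/108.
Total value = 487.77

487.77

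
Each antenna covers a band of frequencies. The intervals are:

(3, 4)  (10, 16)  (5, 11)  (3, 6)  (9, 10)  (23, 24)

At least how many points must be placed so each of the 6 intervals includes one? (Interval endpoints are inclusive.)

Sort by right endpoint; whenever an interval is uncovered, place a point at its right end.
By right end: [3,4]  [3,6]  [9,10]  [5,11]  [10,16]  [23,24]
[3,4] uncovered → point at 4; [9,10] uncovered → point at 10; [23,24] uncovered → point at 24.
Points: 4, 10, 24 (3 total).

3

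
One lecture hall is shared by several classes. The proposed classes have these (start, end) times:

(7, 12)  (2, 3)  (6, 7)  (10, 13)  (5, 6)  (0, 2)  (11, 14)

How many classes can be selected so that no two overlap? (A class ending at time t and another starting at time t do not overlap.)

5

By end time: (0,2), (2,3), (5,6), (6,7), (7,12), (10,13), (11,14).
Pick (0,2); next start ≥ 2 → (2,3); next start ≥ 3 → (5,6); next start ≥ 6 → (6,7); next start ≥ 7 → (7,12).
Selected 5 classes.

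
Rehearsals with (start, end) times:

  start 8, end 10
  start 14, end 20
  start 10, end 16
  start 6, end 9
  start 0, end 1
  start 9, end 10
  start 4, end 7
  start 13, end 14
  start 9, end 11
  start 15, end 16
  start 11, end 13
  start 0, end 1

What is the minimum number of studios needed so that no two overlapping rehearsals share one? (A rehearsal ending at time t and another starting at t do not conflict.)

3

Events (time:±→running): 0:+→1 0:+→2 1:-→1 1:-→0 4:+→1 6:+→2 7:-→1 8:+→2 9:-→1 9:+→2 9:+→3 … peak 3.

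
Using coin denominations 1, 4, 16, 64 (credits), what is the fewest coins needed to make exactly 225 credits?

6

225 = 3×64 + 2×16 + 1×1
Total coins = 3 + 2 + 1 = 6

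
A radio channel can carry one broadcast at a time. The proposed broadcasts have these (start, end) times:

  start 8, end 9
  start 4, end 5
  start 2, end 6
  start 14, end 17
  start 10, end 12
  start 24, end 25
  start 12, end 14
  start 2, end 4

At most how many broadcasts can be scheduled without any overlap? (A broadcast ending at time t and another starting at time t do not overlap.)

7

Order by finish time; keep every interval that doesn't clash with the previous kept one.
By end time: (2,4), (4,5), (2,6), (8,9), (10,12), (12,14), (14,17), (24,25).
Pick (2,4); next start ≥ 4 → (4,5); next start ≥ 5 → (8,9); next start ≥ 9 → (10,12); next start ≥ 12 → (12,14); next start ≥ 14 → (14,17); next start ≥ 17 → (24,25).
Selected 7 broadcasts.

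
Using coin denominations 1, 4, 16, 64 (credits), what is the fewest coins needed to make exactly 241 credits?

Use the largest denomination that fits, subtract, and repeat.
241 − 3×64→49 − 3×16→1 − 1×1→0
Total coins = 3 + 3 + 1 = 7

7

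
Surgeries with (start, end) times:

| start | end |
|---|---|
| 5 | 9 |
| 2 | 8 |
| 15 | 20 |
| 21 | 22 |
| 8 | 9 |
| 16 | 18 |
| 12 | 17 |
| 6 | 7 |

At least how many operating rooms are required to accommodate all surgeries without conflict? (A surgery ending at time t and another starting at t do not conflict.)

Count concurrent intervals with a sweep; the peak is the room count.
starts: [2, 5, 6, 8, 12, 15, 16, 21]
ends:   [7, 8, 9, 9, 17, 18, 20, 22]
s2→1 s5→2 s6→3  — peak 3.

3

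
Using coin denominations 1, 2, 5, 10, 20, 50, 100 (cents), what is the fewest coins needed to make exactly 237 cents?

6

Use the largest denomination that fits, subtract, and repeat.
237 − 2×100→37 − 1×20→17 − 1×10→7 − 1×5→2 − 1×2→0
Total coins = 2 + 1 + 1 + 1 + 1 = 6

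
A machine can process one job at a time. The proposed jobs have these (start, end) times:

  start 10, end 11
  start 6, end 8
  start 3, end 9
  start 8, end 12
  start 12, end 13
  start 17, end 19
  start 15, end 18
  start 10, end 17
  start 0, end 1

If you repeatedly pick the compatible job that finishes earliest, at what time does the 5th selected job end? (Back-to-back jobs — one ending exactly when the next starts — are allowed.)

18

By end time: (0,1), (6,8), (3,9), (10,11), (8,12), (12,13), (10,17), (15,18), (17,19).
Pick (0,1); next start ≥ 1 → (6,8); next start ≥ 8 → (10,11); next start ≥ 11 → (12,13); next start ≥ 13 → (15,18).
Selected: (0,1) (6,8) (10,11) (12,13) (15,18)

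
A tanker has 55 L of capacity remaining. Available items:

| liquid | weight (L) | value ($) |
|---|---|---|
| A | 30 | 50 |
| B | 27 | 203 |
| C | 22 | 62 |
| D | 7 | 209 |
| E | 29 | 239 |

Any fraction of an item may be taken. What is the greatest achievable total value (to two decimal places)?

Sort by value per unit weight and fill in that order.
Order: D (209/7=29.86) > E (239/29=8.24) > B (203/27=7.52) > C (62/22=2.82) > A (50/30=1.67)
Fill: take D (7 @ 209) → take E (29 @ 239) → take 19/27 of B → 142.85; 55/55 used.
Total value = 590.85

590.85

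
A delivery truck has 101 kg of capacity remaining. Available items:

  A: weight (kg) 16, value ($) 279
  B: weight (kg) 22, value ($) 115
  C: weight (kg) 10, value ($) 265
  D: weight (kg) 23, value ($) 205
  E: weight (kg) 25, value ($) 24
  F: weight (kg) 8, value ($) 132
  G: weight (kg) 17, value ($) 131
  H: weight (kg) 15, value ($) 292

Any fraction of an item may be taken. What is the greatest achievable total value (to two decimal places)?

1366.73

Order: C (265/10=26.50) > H (292/15=19.47) > A (279/16=17.44) > F (132/8=16.50) > D (205/23=8.91) > G (131/17=7.71) > B (115/22=5.23) > E (24/25=0.96)
Fill: take C (10 @ 265) → take H (15 @ 292) → take A (16 @ 279) → take F (8 @ 132) → take D (23 @ 205) → take G (17 @ 131) → take 12/22 of B → 62.73; 101/101 used.
Total value = 1366.73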